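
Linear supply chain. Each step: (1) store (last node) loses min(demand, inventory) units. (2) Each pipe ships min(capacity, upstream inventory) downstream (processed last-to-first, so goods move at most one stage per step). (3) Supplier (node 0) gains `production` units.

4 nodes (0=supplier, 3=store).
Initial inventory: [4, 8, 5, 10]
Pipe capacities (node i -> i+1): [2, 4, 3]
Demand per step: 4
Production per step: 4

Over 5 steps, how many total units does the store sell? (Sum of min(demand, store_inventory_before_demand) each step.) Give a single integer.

Step 1: sold=4 (running total=4) -> [6 6 6 9]
Step 2: sold=4 (running total=8) -> [8 4 7 8]
Step 3: sold=4 (running total=12) -> [10 2 8 7]
Step 4: sold=4 (running total=16) -> [12 2 7 6]
Step 5: sold=4 (running total=20) -> [14 2 6 5]

Answer: 20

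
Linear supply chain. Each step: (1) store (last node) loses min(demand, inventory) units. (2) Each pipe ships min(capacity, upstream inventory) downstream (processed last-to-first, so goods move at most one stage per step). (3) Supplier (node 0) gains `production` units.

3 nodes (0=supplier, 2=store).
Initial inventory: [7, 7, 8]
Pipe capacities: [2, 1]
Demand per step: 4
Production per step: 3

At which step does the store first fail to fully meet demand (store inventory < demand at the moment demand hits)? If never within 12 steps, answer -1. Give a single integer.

Step 1: demand=4,sold=4 ship[1->2]=1 ship[0->1]=2 prod=3 -> [8 8 5]
Step 2: demand=4,sold=4 ship[1->2]=1 ship[0->1]=2 prod=3 -> [9 9 2]
Step 3: demand=4,sold=2 ship[1->2]=1 ship[0->1]=2 prod=3 -> [10 10 1]
Step 4: demand=4,sold=1 ship[1->2]=1 ship[0->1]=2 prod=3 -> [11 11 1]
Step 5: demand=4,sold=1 ship[1->2]=1 ship[0->1]=2 prod=3 -> [12 12 1]
Step 6: demand=4,sold=1 ship[1->2]=1 ship[0->1]=2 prod=3 -> [13 13 1]
Step 7: demand=4,sold=1 ship[1->2]=1 ship[0->1]=2 prod=3 -> [14 14 1]
Step 8: demand=4,sold=1 ship[1->2]=1 ship[0->1]=2 prod=3 -> [15 15 1]
Step 9: demand=4,sold=1 ship[1->2]=1 ship[0->1]=2 prod=3 -> [16 16 1]
Step 10: demand=4,sold=1 ship[1->2]=1 ship[0->1]=2 prod=3 -> [17 17 1]
Step 11: demand=4,sold=1 ship[1->2]=1 ship[0->1]=2 prod=3 -> [18 18 1]
Step 12: demand=4,sold=1 ship[1->2]=1 ship[0->1]=2 prod=3 -> [19 19 1]
First stockout at step 3

3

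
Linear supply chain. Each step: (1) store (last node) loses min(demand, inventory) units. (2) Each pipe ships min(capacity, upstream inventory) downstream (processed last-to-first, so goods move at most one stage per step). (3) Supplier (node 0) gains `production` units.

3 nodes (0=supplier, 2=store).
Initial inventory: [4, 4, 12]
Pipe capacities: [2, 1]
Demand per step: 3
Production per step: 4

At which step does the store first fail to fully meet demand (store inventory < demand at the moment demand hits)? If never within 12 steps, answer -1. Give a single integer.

Step 1: demand=3,sold=3 ship[1->2]=1 ship[0->1]=2 prod=4 -> [6 5 10]
Step 2: demand=3,sold=3 ship[1->2]=1 ship[0->1]=2 prod=4 -> [8 6 8]
Step 3: demand=3,sold=3 ship[1->2]=1 ship[0->1]=2 prod=4 -> [10 7 6]
Step 4: demand=3,sold=3 ship[1->2]=1 ship[0->1]=2 prod=4 -> [12 8 4]
Step 5: demand=3,sold=3 ship[1->2]=1 ship[0->1]=2 prod=4 -> [14 9 2]
Step 6: demand=3,sold=2 ship[1->2]=1 ship[0->1]=2 prod=4 -> [16 10 1]
Step 7: demand=3,sold=1 ship[1->2]=1 ship[0->1]=2 prod=4 -> [18 11 1]
Step 8: demand=3,sold=1 ship[1->2]=1 ship[0->1]=2 prod=4 -> [20 12 1]
Step 9: demand=3,sold=1 ship[1->2]=1 ship[0->1]=2 prod=4 -> [22 13 1]
Step 10: demand=3,sold=1 ship[1->2]=1 ship[0->1]=2 prod=4 -> [24 14 1]
Step 11: demand=3,sold=1 ship[1->2]=1 ship[0->1]=2 prod=4 -> [26 15 1]
Step 12: demand=3,sold=1 ship[1->2]=1 ship[0->1]=2 prod=4 -> [28 16 1]
First stockout at step 6

6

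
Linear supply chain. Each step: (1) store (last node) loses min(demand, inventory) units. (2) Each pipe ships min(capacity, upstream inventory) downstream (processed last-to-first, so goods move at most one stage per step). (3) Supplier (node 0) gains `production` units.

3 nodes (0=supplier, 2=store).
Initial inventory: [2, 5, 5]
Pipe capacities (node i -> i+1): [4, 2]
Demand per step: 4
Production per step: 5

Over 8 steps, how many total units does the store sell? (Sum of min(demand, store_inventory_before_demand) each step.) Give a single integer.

Step 1: sold=4 (running total=4) -> [5 5 3]
Step 2: sold=3 (running total=7) -> [6 7 2]
Step 3: sold=2 (running total=9) -> [7 9 2]
Step 4: sold=2 (running total=11) -> [8 11 2]
Step 5: sold=2 (running total=13) -> [9 13 2]
Step 6: sold=2 (running total=15) -> [10 15 2]
Step 7: sold=2 (running total=17) -> [11 17 2]
Step 8: sold=2 (running total=19) -> [12 19 2]

Answer: 19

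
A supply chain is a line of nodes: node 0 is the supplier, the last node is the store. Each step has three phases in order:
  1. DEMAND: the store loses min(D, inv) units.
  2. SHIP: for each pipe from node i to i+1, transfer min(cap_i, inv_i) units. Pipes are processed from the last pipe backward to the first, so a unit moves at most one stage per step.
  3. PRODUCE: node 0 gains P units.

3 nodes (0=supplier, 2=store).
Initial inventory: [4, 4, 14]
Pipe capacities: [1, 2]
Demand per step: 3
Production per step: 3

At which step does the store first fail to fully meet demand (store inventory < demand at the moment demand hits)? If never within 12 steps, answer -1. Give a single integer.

Step 1: demand=3,sold=3 ship[1->2]=2 ship[0->1]=1 prod=3 -> [6 3 13]
Step 2: demand=3,sold=3 ship[1->2]=2 ship[0->1]=1 prod=3 -> [8 2 12]
Step 3: demand=3,sold=3 ship[1->2]=2 ship[0->1]=1 prod=3 -> [10 1 11]
Step 4: demand=3,sold=3 ship[1->2]=1 ship[0->1]=1 prod=3 -> [12 1 9]
Step 5: demand=3,sold=3 ship[1->2]=1 ship[0->1]=1 prod=3 -> [14 1 7]
Step 6: demand=3,sold=3 ship[1->2]=1 ship[0->1]=1 prod=3 -> [16 1 5]
Step 7: demand=3,sold=3 ship[1->2]=1 ship[0->1]=1 prod=3 -> [18 1 3]
Step 8: demand=3,sold=3 ship[1->2]=1 ship[0->1]=1 prod=3 -> [20 1 1]
Step 9: demand=3,sold=1 ship[1->2]=1 ship[0->1]=1 prod=3 -> [22 1 1]
Step 10: demand=3,sold=1 ship[1->2]=1 ship[0->1]=1 prod=3 -> [24 1 1]
Step 11: demand=3,sold=1 ship[1->2]=1 ship[0->1]=1 prod=3 -> [26 1 1]
Step 12: demand=3,sold=1 ship[1->2]=1 ship[0->1]=1 prod=3 -> [28 1 1]
First stockout at step 9

9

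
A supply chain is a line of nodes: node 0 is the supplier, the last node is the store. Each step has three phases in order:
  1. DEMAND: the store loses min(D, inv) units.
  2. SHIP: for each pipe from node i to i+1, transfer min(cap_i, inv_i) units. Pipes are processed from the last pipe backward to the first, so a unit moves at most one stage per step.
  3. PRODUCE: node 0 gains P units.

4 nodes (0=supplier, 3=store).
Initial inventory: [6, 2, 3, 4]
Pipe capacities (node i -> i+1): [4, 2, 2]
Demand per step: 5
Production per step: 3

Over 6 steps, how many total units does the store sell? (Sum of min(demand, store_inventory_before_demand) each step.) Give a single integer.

Answer: 14

Derivation:
Step 1: sold=4 (running total=4) -> [5 4 3 2]
Step 2: sold=2 (running total=6) -> [4 6 3 2]
Step 3: sold=2 (running total=8) -> [3 8 3 2]
Step 4: sold=2 (running total=10) -> [3 9 3 2]
Step 5: sold=2 (running total=12) -> [3 10 3 2]
Step 6: sold=2 (running total=14) -> [3 11 3 2]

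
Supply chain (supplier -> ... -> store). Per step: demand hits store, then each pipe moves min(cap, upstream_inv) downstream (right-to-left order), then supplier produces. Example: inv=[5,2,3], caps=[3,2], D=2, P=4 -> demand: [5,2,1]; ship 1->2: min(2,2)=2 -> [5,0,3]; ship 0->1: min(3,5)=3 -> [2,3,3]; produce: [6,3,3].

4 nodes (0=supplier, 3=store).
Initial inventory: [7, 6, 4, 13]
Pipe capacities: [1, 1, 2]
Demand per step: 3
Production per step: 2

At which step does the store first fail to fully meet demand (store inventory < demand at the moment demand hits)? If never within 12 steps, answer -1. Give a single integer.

Step 1: demand=3,sold=3 ship[2->3]=2 ship[1->2]=1 ship[0->1]=1 prod=2 -> [8 6 3 12]
Step 2: demand=3,sold=3 ship[2->3]=2 ship[1->2]=1 ship[0->1]=1 prod=2 -> [9 6 2 11]
Step 3: demand=3,sold=3 ship[2->3]=2 ship[1->2]=1 ship[0->1]=1 prod=2 -> [10 6 1 10]
Step 4: demand=3,sold=3 ship[2->3]=1 ship[1->2]=1 ship[0->1]=1 prod=2 -> [11 6 1 8]
Step 5: demand=3,sold=3 ship[2->3]=1 ship[1->2]=1 ship[0->1]=1 prod=2 -> [12 6 1 6]
Step 6: demand=3,sold=3 ship[2->3]=1 ship[1->2]=1 ship[0->1]=1 prod=2 -> [13 6 1 4]
Step 7: demand=3,sold=3 ship[2->3]=1 ship[1->2]=1 ship[0->1]=1 prod=2 -> [14 6 1 2]
Step 8: demand=3,sold=2 ship[2->3]=1 ship[1->2]=1 ship[0->1]=1 prod=2 -> [15 6 1 1]
Step 9: demand=3,sold=1 ship[2->3]=1 ship[1->2]=1 ship[0->1]=1 prod=2 -> [16 6 1 1]
Step 10: demand=3,sold=1 ship[2->3]=1 ship[1->2]=1 ship[0->1]=1 prod=2 -> [17 6 1 1]
Step 11: demand=3,sold=1 ship[2->3]=1 ship[1->2]=1 ship[0->1]=1 prod=2 -> [18 6 1 1]
Step 12: demand=3,sold=1 ship[2->3]=1 ship[1->2]=1 ship[0->1]=1 prod=2 -> [19 6 1 1]
First stockout at step 8

8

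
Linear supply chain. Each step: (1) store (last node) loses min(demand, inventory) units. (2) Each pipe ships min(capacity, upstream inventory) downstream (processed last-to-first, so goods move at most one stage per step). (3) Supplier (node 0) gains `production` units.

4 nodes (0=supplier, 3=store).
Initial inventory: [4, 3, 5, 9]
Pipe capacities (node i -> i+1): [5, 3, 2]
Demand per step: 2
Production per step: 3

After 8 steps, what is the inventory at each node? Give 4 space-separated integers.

Step 1: demand=2,sold=2 ship[2->3]=2 ship[1->2]=3 ship[0->1]=4 prod=3 -> inv=[3 4 6 9]
Step 2: demand=2,sold=2 ship[2->3]=2 ship[1->2]=3 ship[0->1]=3 prod=3 -> inv=[3 4 7 9]
Step 3: demand=2,sold=2 ship[2->3]=2 ship[1->2]=3 ship[0->1]=3 prod=3 -> inv=[3 4 8 9]
Step 4: demand=2,sold=2 ship[2->3]=2 ship[1->2]=3 ship[0->1]=3 prod=3 -> inv=[3 4 9 9]
Step 5: demand=2,sold=2 ship[2->3]=2 ship[1->2]=3 ship[0->1]=3 prod=3 -> inv=[3 4 10 9]
Step 6: demand=2,sold=2 ship[2->3]=2 ship[1->2]=3 ship[0->1]=3 prod=3 -> inv=[3 4 11 9]
Step 7: demand=2,sold=2 ship[2->3]=2 ship[1->2]=3 ship[0->1]=3 prod=3 -> inv=[3 4 12 9]
Step 8: demand=2,sold=2 ship[2->3]=2 ship[1->2]=3 ship[0->1]=3 prod=3 -> inv=[3 4 13 9]

3 4 13 9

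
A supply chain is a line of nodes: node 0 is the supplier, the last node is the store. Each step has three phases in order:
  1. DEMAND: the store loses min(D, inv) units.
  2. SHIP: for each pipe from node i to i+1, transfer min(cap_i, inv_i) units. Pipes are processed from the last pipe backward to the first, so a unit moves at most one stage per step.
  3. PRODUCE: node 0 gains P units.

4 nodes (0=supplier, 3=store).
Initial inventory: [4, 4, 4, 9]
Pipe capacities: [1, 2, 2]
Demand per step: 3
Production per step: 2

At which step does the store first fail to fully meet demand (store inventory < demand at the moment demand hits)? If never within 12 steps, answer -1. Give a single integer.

Step 1: demand=3,sold=3 ship[2->3]=2 ship[1->2]=2 ship[0->1]=1 prod=2 -> [5 3 4 8]
Step 2: demand=3,sold=3 ship[2->3]=2 ship[1->2]=2 ship[0->1]=1 prod=2 -> [6 2 4 7]
Step 3: demand=3,sold=3 ship[2->3]=2 ship[1->2]=2 ship[0->1]=1 prod=2 -> [7 1 4 6]
Step 4: demand=3,sold=3 ship[2->3]=2 ship[1->2]=1 ship[0->1]=1 prod=2 -> [8 1 3 5]
Step 5: demand=3,sold=3 ship[2->3]=2 ship[1->2]=1 ship[0->1]=1 prod=2 -> [9 1 2 4]
Step 6: demand=3,sold=3 ship[2->3]=2 ship[1->2]=1 ship[0->1]=1 prod=2 -> [10 1 1 3]
Step 7: demand=3,sold=3 ship[2->3]=1 ship[1->2]=1 ship[0->1]=1 prod=2 -> [11 1 1 1]
Step 8: demand=3,sold=1 ship[2->3]=1 ship[1->2]=1 ship[0->1]=1 prod=2 -> [12 1 1 1]
Step 9: demand=3,sold=1 ship[2->3]=1 ship[1->2]=1 ship[0->1]=1 prod=2 -> [13 1 1 1]
Step 10: demand=3,sold=1 ship[2->3]=1 ship[1->2]=1 ship[0->1]=1 prod=2 -> [14 1 1 1]
Step 11: demand=3,sold=1 ship[2->3]=1 ship[1->2]=1 ship[0->1]=1 prod=2 -> [15 1 1 1]
Step 12: demand=3,sold=1 ship[2->3]=1 ship[1->2]=1 ship[0->1]=1 prod=2 -> [16 1 1 1]
First stockout at step 8

8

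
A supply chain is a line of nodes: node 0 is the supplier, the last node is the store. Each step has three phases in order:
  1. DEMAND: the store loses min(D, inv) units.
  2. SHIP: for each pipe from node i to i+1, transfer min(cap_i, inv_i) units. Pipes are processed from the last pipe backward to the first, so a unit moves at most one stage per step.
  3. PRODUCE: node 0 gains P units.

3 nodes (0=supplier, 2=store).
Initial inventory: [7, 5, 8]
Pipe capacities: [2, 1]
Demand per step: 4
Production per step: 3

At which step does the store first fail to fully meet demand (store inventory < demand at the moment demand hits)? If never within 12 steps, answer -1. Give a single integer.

Step 1: demand=4,sold=4 ship[1->2]=1 ship[0->1]=2 prod=3 -> [8 6 5]
Step 2: demand=4,sold=4 ship[1->2]=1 ship[0->1]=2 prod=3 -> [9 7 2]
Step 3: demand=4,sold=2 ship[1->2]=1 ship[0->1]=2 prod=3 -> [10 8 1]
Step 4: demand=4,sold=1 ship[1->2]=1 ship[0->1]=2 prod=3 -> [11 9 1]
Step 5: demand=4,sold=1 ship[1->2]=1 ship[0->1]=2 prod=3 -> [12 10 1]
Step 6: demand=4,sold=1 ship[1->2]=1 ship[0->1]=2 prod=3 -> [13 11 1]
Step 7: demand=4,sold=1 ship[1->2]=1 ship[0->1]=2 prod=3 -> [14 12 1]
Step 8: demand=4,sold=1 ship[1->2]=1 ship[0->1]=2 prod=3 -> [15 13 1]
Step 9: demand=4,sold=1 ship[1->2]=1 ship[0->1]=2 prod=3 -> [16 14 1]
Step 10: demand=4,sold=1 ship[1->2]=1 ship[0->1]=2 prod=3 -> [17 15 1]
Step 11: demand=4,sold=1 ship[1->2]=1 ship[0->1]=2 prod=3 -> [18 16 1]
Step 12: demand=4,sold=1 ship[1->2]=1 ship[0->1]=2 prod=3 -> [19 17 1]
First stockout at step 3

3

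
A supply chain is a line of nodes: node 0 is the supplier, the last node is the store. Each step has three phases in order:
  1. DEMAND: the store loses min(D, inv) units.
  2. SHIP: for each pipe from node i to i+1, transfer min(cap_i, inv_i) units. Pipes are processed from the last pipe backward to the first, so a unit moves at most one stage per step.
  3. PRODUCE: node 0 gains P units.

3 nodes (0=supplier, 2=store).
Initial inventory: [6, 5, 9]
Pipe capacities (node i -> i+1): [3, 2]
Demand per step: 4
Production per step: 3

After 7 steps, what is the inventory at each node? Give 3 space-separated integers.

Step 1: demand=4,sold=4 ship[1->2]=2 ship[0->1]=3 prod=3 -> inv=[6 6 7]
Step 2: demand=4,sold=4 ship[1->2]=2 ship[0->1]=3 prod=3 -> inv=[6 7 5]
Step 3: demand=4,sold=4 ship[1->2]=2 ship[0->1]=3 prod=3 -> inv=[6 8 3]
Step 4: demand=4,sold=3 ship[1->2]=2 ship[0->1]=3 prod=3 -> inv=[6 9 2]
Step 5: demand=4,sold=2 ship[1->2]=2 ship[0->1]=3 prod=3 -> inv=[6 10 2]
Step 6: demand=4,sold=2 ship[1->2]=2 ship[0->1]=3 prod=3 -> inv=[6 11 2]
Step 7: demand=4,sold=2 ship[1->2]=2 ship[0->1]=3 prod=3 -> inv=[6 12 2]

6 12 2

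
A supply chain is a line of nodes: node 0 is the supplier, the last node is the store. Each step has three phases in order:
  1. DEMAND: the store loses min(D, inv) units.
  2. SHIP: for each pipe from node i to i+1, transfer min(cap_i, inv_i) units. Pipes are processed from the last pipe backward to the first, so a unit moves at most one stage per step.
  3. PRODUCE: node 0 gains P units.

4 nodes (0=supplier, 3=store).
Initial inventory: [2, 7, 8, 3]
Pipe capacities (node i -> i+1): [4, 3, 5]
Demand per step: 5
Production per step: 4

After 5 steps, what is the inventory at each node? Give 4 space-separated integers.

Step 1: demand=5,sold=3 ship[2->3]=5 ship[1->2]=3 ship[0->1]=2 prod=4 -> inv=[4 6 6 5]
Step 2: demand=5,sold=5 ship[2->3]=5 ship[1->2]=3 ship[0->1]=4 prod=4 -> inv=[4 7 4 5]
Step 3: demand=5,sold=5 ship[2->3]=4 ship[1->2]=3 ship[0->1]=4 prod=4 -> inv=[4 8 3 4]
Step 4: demand=5,sold=4 ship[2->3]=3 ship[1->2]=3 ship[0->1]=4 prod=4 -> inv=[4 9 3 3]
Step 5: demand=5,sold=3 ship[2->3]=3 ship[1->2]=3 ship[0->1]=4 prod=4 -> inv=[4 10 3 3]

4 10 3 3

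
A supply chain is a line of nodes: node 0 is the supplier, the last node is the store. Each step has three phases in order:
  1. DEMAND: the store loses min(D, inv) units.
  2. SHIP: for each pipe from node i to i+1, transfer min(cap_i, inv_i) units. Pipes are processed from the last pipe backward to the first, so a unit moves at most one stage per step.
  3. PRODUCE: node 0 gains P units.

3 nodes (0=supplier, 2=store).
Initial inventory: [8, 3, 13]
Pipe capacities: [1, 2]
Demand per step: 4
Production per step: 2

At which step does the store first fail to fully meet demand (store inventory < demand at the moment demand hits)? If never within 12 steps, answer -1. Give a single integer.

Step 1: demand=4,sold=4 ship[1->2]=2 ship[0->1]=1 prod=2 -> [9 2 11]
Step 2: demand=4,sold=4 ship[1->2]=2 ship[0->1]=1 prod=2 -> [10 1 9]
Step 3: demand=4,sold=4 ship[1->2]=1 ship[0->1]=1 prod=2 -> [11 1 6]
Step 4: demand=4,sold=4 ship[1->2]=1 ship[0->1]=1 prod=2 -> [12 1 3]
Step 5: demand=4,sold=3 ship[1->2]=1 ship[0->1]=1 prod=2 -> [13 1 1]
Step 6: demand=4,sold=1 ship[1->2]=1 ship[0->1]=1 prod=2 -> [14 1 1]
Step 7: demand=4,sold=1 ship[1->2]=1 ship[0->1]=1 prod=2 -> [15 1 1]
Step 8: demand=4,sold=1 ship[1->2]=1 ship[0->1]=1 prod=2 -> [16 1 1]
Step 9: demand=4,sold=1 ship[1->2]=1 ship[0->1]=1 prod=2 -> [17 1 1]
Step 10: demand=4,sold=1 ship[1->2]=1 ship[0->1]=1 prod=2 -> [18 1 1]
Step 11: demand=4,sold=1 ship[1->2]=1 ship[0->1]=1 prod=2 -> [19 1 1]
Step 12: demand=4,sold=1 ship[1->2]=1 ship[0->1]=1 prod=2 -> [20 1 1]
First stockout at step 5

5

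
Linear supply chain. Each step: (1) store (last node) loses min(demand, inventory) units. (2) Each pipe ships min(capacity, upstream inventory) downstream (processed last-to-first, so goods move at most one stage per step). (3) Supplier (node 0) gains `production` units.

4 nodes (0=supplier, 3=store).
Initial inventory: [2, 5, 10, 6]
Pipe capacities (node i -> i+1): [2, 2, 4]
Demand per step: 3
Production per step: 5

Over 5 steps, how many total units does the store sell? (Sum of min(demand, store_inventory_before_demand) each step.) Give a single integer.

Step 1: sold=3 (running total=3) -> [5 5 8 7]
Step 2: sold=3 (running total=6) -> [8 5 6 8]
Step 3: sold=3 (running total=9) -> [11 5 4 9]
Step 4: sold=3 (running total=12) -> [14 5 2 10]
Step 5: sold=3 (running total=15) -> [17 5 2 9]

Answer: 15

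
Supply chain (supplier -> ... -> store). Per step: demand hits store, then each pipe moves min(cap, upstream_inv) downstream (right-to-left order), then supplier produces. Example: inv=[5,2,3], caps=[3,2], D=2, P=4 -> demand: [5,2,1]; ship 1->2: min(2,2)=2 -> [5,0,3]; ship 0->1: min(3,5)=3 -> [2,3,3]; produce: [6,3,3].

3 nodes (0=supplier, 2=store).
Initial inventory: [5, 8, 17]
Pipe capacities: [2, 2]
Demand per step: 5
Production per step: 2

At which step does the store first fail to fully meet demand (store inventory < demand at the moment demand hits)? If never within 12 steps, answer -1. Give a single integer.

Step 1: demand=5,sold=5 ship[1->2]=2 ship[0->1]=2 prod=2 -> [5 8 14]
Step 2: demand=5,sold=5 ship[1->2]=2 ship[0->1]=2 prod=2 -> [5 8 11]
Step 3: demand=5,sold=5 ship[1->2]=2 ship[0->1]=2 prod=2 -> [5 8 8]
Step 4: demand=5,sold=5 ship[1->2]=2 ship[0->1]=2 prod=2 -> [5 8 5]
Step 5: demand=5,sold=5 ship[1->2]=2 ship[0->1]=2 prod=2 -> [5 8 2]
Step 6: demand=5,sold=2 ship[1->2]=2 ship[0->1]=2 prod=2 -> [5 8 2]
Step 7: demand=5,sold=2 ship[1->2]=2 ship[0->1]=2 prod=2 -> [5 8 2]
Step 8: demand=5,sold=2 ship[1->2]=2 ship[0->1]=2 prod=2 -> [5 8 2]
Step 9: demand=5,sold=2 ship[1->2]=2 ship[0->1]=2 prod=2 -> [5 8 2]
Step 10: demand=5,sold=2 ship[1->2]=2 ship[0->1]=2 prod=2 -> [5 8 2]
Step 11: demand=5,sold=2 ship[1->2]=2 ship[0->1]=2 prod=2 -> [5 8 2]
Step 12: demand=5,sold=2 ship[1->2]=2 ship[0->1]=2 prod=2 -> [5 8 2]
First stockout at step 6

6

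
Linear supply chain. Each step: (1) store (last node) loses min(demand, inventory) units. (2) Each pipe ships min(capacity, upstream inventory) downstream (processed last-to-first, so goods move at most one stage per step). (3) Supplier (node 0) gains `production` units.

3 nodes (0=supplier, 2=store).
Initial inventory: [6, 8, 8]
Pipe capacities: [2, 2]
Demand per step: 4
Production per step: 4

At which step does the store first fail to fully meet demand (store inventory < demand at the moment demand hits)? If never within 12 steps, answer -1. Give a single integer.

Step 1: demand=4,sold=4 ship[1->2]=2 ship[0->1]=2 prod=4 -> [8 8 6]
Step 2: demand=4,sold=4 ship[1->2]=2 ship[0->1]=2 prod=4 -> [10 8 4]
Step 3: demand=4,sold=4 ship[1->2]=2 ship[0->1]=2 prod=4 -> [12 8 2]
Step 4: demand=4,sold=2 ship[1->2]=2 ship[0->1]=2 prod=4 -> [14 8 2]
Step 5: demand=4,sold=2 ship[1->2]=2 ship[0->1]=2 prod=4 -> [16 8 2]
Step 6: demand=4,sold=2 ship[1->2]=2 ship[0->1]=2 prod=4 -> [18 8 2]
Step 7: demand=4,sold=2 ship[1->2]=2 ship[0->1]=2 prod=4 -> [20 8 2]
Step 8: demand=4,sold=2 ship[1->2]=2 ship[0->1]=2 prod=4 -> [22 8 2]
Step 9: demand=4,sold=2 ship[1->2]=2 ship[0->1]=2 prod=4 -> [24 8 2]
Step 10: demand=4,sold=2 ship[1->2]=2 ship[0->1]=2 prod=4 -> [26 8 2]
Step 11: demand=4,sold=2 ship[1->2]=2 ship[0->1]=2 prod=4 -> [28 8 2]
Step 12: demand=4,sold=2 ship[1->2]=2 ship[0->1]=2 prod=4 -> [30 8 2]
First stockout at step 4

4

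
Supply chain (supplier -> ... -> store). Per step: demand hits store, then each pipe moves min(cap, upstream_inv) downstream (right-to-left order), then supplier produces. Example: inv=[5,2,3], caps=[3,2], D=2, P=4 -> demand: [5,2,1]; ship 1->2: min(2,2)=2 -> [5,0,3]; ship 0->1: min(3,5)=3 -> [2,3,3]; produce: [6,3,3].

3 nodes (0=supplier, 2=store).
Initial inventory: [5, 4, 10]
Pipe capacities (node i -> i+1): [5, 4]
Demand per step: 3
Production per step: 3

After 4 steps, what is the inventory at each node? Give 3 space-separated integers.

Step 1: demand=3,sold=3 ship[1->2]=4 ship[0->1]=5 prod=3 -> inv=[3 5 11]
Step 2: demand=3,sold=3 ship[1->2]=4 ship[0->1]=3 prod=3 -> inv=[3 4 12]
Step 3: demand=3,sold=3 ship[1->2]=4 ship[0->1]=3 prod=3 -> inv=[3 3 13]
Step 4: demand=3,sold=3 ship[1->2]=3 ship[0->1]=3 prod=3 -> inv=[3 3 13]

3 3 13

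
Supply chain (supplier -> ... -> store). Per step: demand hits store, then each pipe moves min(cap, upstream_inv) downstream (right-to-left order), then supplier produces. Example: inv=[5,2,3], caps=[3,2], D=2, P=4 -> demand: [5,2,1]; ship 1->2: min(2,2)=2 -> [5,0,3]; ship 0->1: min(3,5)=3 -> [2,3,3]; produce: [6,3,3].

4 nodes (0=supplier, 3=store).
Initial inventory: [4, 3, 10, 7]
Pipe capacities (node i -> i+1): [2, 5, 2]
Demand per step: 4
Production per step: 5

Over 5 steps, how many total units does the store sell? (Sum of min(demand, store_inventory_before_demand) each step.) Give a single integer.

Answer: 15

Derivation:
Step 1: sold=4 (running total=4) -> [7 2 11 5]
Step 2: sold=4 (running total=8) -> [10 2 11 3]
Step 3: sold=3 (running total=11) -> [13 2 11 2]
Step 4: sold=2 (running total=13) -> [16 2 11 2]
Step 5: sold=2 (running total=15) -> [19 2 11 2]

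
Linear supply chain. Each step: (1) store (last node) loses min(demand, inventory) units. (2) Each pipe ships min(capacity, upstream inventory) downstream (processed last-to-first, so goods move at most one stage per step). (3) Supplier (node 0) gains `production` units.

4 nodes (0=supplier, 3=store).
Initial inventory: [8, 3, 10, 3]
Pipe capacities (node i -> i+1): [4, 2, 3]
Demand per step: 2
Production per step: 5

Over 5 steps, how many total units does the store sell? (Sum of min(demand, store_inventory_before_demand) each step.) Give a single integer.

Answer: 10

Derivation:
Step 1: sold=2 (running total=2) -> [9 5 9 4]
Step 2: sold=2 (running total=4) -> [10 7 8 5]
Step 3: sold=2 (running total=6) -> [11 9 7 6]
Step 4: sold=2 (running total=8) -> [12 11 6 7]
Step 5: sold=2 (running total=10) -> [13 13 5 8]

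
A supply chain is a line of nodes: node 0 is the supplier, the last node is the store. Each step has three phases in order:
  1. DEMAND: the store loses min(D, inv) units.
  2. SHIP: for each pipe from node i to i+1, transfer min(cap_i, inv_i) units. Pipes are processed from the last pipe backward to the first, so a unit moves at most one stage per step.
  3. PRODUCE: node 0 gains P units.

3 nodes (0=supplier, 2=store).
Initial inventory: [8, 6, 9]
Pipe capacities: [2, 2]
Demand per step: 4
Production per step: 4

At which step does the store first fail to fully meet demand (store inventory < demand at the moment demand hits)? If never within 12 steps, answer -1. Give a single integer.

Step 1: demand=4,sold=4 ship[1->2]=2 ship[0->1]=2 prod=4 -> [10 6 7]
Step 2: demand=4,sold=4 ship[1->2]=2 ship[0->1]=2 prod=4 -> [12 6 5]
Step 3: demand=4,sold=4 ship[1->2]=2 ship[0->1]=2 prod=4 -> [14 6 3]
Step 4: demand=4,sold=3 ship[1->2]=2 ship[0->1]=2 prod=4 -> [16 6 2]
Step 5: demand=4,sold=2 ship[1->2]=2 ship[0->1]=2 prod=4 -> [18 6 2]
Step 6: demand=4,sold=2 ship[1->2]=2 ship[0->1]=2 prod=4 -> [20 6 2]
Step 7: demand=4,sold=2 ship[1->2]=2 ship[0->1]=2 prod=4 -> [22 6 2]
Step 8: demand=4,sold=2 ship[1->2]=2 ship[0->1]=2 prod=4 -> [24 6 2]
Step 9: demand=4,sold=2 ship[1->2]=2 ship[0->1]=2 prod=4 -> [26 6 2]
Step 10: demand=4,sold=2 ship[1->2]=2 ship[0->1]=2 prod=4 -> [28 6 2]
Step 11: demand=4,sold=2 ship[1->2]=2 ship[0->1]=2 prod=4 -> [30 6 2]
Step 12: demand=4,sold=2 ship[1->2]=2 ship[0->1]=2 prod=4 -> [32 6 2]
First stockout at step 4

4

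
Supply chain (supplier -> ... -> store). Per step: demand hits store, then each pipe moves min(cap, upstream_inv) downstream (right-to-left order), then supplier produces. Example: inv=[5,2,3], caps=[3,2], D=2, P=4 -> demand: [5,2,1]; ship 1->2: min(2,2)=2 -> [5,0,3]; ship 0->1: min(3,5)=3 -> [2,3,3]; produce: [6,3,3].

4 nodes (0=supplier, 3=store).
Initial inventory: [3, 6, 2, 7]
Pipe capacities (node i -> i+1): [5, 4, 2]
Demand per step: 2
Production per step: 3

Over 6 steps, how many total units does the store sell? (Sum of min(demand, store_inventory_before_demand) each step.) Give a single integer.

Answer: 12

Derivation:
Step 1: sold=2 (running total=2) -> [3 5 4 7]
Step 2: sold=2 (running total=4) -> [3 4 6 7]
Step 3: sold=2 (running total=6) -> [3 3 8 7]
Step 4: sold=2 (running total=8) -> [3 3 9 7]
Step 5: sold=2 (running total=10) -> [3 3 10 7]
Step 6: sold=2 (running total=12) -> [3 3 11 7]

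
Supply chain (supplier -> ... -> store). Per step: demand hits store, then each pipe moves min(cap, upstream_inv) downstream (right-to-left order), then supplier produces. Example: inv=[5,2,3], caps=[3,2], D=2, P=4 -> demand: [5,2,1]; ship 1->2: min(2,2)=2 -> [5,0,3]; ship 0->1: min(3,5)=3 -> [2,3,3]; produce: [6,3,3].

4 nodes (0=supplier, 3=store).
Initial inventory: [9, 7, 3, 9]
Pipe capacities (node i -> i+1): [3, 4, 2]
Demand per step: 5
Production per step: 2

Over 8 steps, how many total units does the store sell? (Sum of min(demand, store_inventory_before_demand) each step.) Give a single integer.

Answer: 23

Derivation:
Step 1: sold=5 (running total=5) -> [8 6 5 6]
Step 2: sold=5 (running total=10) -> [7 5 7 3]
Step 3: sold=3 (running total=13) -> [6 4 9 2]
Step 4: sold=2 (running total=15) -> [5 3 11 2]
Step 5: sold=2 (running total=17) -> [4 3 12 2]
Step 6: sold=2 (running total=19) -> [3 3 13 2]
Step 7: sold=2 (running total=21) -> [2 3 14 2]
Step 8: sold=2 (running total=23) -> [2 2 15 2]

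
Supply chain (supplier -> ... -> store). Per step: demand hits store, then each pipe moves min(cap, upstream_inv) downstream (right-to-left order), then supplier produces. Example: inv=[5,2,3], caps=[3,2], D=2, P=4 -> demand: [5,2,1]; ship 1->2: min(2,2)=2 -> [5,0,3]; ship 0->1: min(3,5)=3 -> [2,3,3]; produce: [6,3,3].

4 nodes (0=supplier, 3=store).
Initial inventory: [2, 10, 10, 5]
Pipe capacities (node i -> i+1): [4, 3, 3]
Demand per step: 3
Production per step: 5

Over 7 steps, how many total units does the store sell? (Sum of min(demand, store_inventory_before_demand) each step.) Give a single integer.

Answer: 21

Derivation:
Step 1: sold=3 (running total=3) -> [5 9 10 5]
Step 2: sold=3 (running total=6) -> [6 10 10 5]
Step 3: sold=3 (running total=9) -> [7 11 10 5]
Step 4: sold=3 (running total=12) -> [8 12 10 5]
Step 5: sold=3 (running total=15) -> [9 13 10 5]
Step 6: sold=3 (running total=18) -> [10 14 10 5]
Step 7: sold=3 (running total=21) -> [11 15 10 5]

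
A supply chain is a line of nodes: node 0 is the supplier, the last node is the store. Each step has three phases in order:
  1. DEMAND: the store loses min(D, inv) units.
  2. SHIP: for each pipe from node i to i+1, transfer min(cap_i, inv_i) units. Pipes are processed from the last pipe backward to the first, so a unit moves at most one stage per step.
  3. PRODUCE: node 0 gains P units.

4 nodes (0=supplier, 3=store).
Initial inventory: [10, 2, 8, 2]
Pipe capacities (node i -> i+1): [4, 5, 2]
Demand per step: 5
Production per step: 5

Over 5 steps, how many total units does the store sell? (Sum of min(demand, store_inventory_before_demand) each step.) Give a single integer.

Step 1: sold=2 (running total=2) -> [11 4 8 2]
Step 2: sold=2 (running total=4) -> [12 4 10 2]
Step 3: sold=2 (running total=6) -> [13 4 12 2]
Step 4: sold=2 (running total=8) -> [14 4 14 2]
Step 5: sold=2 (running total=10) -> [15 4 16 2]

Answer: 10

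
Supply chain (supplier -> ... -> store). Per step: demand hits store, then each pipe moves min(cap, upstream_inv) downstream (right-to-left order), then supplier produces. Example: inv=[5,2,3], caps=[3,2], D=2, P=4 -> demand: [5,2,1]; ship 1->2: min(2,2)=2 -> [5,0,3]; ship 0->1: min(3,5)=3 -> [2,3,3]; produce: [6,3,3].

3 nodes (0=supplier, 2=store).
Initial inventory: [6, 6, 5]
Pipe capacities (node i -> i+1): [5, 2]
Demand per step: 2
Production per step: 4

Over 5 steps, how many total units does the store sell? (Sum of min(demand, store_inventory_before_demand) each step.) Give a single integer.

Answer: 10

Derivation:
Step 1: sold=2 (running total=2) -> [5 9 5]
Step 2: sold=2 (running total=4) -> [4 12 5]
Step 3: sold=2 (running total=6) -> [4 14 5]
Step 4: sold=2 (running total=8) -> [4 16 5]
Step 5: sold=2 (running total=10) -> [4 18 5]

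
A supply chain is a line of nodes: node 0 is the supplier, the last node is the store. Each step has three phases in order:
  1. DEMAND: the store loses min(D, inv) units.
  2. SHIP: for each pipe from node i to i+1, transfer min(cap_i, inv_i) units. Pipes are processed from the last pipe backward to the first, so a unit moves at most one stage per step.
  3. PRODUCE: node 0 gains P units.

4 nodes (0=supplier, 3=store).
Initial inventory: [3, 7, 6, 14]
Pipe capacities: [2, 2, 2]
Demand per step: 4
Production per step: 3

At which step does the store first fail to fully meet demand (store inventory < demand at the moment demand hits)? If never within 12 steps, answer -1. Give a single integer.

Step 1: demand=4,sold=4 ship[2->3]=2 ship[1->2]=2 ship[0->1]=2 prod=3 -> [4 7 6 12]
Step 2: demand=4,sold=4 ship[2->3]=2 ship[1->2]=2 ship[0->1]=2 prod=3 -> [5 7 6 10]
Step 3: demand=4,sold=4 ship[2->3]=2 ship[1->2]=2 ship[0->1]=2 prod=3 -> [6 7 6 8]
Step 4: demand=4,sold=4 ship[2->3]=2 ship[1->2]=2 ship[0->1]=2 prod=3 -> [7 7 6 6]
Step 5: demand=4,sold=4 ship[2->3]=2 ship[1->2]=2 ship[0->1]=2 prod=3 -> [8 7 6 4]
Step 6: demand=4,sold=4 ship[2->3]=2 ship[1->2]=2 ship[0->1]=2 prod=3 -> [9 7 6 2]
Step 7: demand=4,sold=2 ship[2->3]=2 ship[1->2]=2 ship[0->1]=2 prod=3 -> [10 7 6 2]
Step 8: demand=4,sold=2 ship[2->3]=2 ship[1->2]=2 ship[0->1]=2 prod=3 -> [11 7 6 2]
Step 9: demand=4,sold=2 ship[2->3]=2 ship[1->2]=2 ship[0->1]=2 prod=3 -> [12 7 6 2]
Step 10: demand=4,sold=2 ship[2->3]=2 ship[1->2]=2 ship[0->1]=2 prod=3 -> [13 7 6 2]
Step 11: demand=4,sold=2 ship[2->3]=2 ship[1->2]=2 ship[0->1]=2 prod=3 -> [14 7 6 2]
Step 12: demand=4,sold=2 ship[2->3]=2 ship[1->2]=2 ship[0->1]=2 prod=3 -> [15 7 6 2]
First stockout at step 7

7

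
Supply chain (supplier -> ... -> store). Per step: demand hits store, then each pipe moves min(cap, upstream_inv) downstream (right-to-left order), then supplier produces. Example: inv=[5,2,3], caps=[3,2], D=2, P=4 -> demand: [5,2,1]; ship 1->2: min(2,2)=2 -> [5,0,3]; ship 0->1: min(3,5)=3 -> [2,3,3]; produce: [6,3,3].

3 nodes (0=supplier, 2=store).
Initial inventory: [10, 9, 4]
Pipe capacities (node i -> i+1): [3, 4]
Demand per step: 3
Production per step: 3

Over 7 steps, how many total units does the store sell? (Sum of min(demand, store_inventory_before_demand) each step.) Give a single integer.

Answer: 21

Derivation:
Step 1: sold=3 (running total=3) -> [10 8 5]
Step 2: sold=3 (running total=6) -> [10 7 6]
Step 3: sold=3 (running total=9) -> [10 6 7]
Step 4: sold=3 (running total=12) -> [10 5 8]
Step 5: sold=3 (running total=15) -> [10 4 9]
Step 6: sold=3 (running total=18) -> [10 3 10]
Step 7: sold=3 (running total=21) -> [10 3 10]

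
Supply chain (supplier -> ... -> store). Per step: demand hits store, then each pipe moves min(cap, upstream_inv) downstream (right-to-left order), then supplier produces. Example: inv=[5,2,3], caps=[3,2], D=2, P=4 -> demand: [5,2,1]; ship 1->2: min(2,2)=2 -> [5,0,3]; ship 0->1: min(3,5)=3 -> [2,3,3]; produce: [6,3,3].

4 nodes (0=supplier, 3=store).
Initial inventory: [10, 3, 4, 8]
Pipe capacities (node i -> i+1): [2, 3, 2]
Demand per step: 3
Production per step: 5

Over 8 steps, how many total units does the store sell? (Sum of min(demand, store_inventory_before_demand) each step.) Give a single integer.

Answer: 22

Derivation:
Step 1: sold=3 (running total=3) -> [13 2 5 7]
Step 2: sold=3 (running total=6) -> [16 2 5 6]
Step 3: sold=3 (running total=9) -> [19 2 5 5]
Step 4: sold=3 (running total=12) -> [22 2 5 4]
Step 5: sold=3 (running total=15) -> [25 2 5 3]
Step 6: sold=3 (running total=18) -> [28 2 5 2]
Step 7: sold=2 (running total=20) -> [31 2 5 2]
Step 8: sold=2 (running total=22) -> [34 2 5 2]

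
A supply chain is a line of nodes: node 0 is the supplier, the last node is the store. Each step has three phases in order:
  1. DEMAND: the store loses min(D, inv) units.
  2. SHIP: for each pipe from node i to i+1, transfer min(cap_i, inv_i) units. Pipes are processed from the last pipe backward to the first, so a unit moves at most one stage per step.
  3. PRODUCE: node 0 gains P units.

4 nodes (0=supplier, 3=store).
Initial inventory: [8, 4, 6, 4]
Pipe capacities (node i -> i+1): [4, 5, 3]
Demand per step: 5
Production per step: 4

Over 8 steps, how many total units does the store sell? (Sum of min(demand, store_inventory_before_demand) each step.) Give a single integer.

Step 1: sold=4 (running total=4) -> [8 4 7 3]
Step 2: sold=3 (running total=7) -> [8 4 8 3]
Step 3: sold=3 (running total=10) -> [8 4 9 3]
Step 4: sold=3 (running total=13) -> [8 4 10 3]
Step 5: sold=3 (running total=16) -> [8 4 11 3]
Step 6: sold=3 (running total=19) -> [8 4 12 3]
Step 7: sold=3 (running total=22) -> [8 4 13 3]
Step 8: sold=3 (running total=25) -> [8 4 14 3]

Answer: 25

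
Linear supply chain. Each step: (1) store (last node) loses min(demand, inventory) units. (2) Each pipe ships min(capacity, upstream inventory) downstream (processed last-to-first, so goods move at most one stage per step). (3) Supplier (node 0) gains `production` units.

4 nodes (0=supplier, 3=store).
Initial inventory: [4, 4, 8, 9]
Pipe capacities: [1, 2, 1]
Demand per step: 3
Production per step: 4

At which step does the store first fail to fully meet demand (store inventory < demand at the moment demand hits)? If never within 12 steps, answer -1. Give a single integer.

Step 1: demand=3,sold=3 ship[2->3]=1 ship[1->2]=2 ship[0->1]=1 prod=4 -> [7 3 9 7]
Step 2: demand=3,sold=3 ship[2->3]=1 ship[1->2]=2 ship[0->1]=1 prod=4 -> [10 2 10 5]
Step 3: demand=3,sold=3 ship[2->3]=1 ship[1->2]=2 ship[0->1]=1 prod=4 -> [13 1 11 3]
Step 4: demand=3,sold=3 ship[2->3]=1 ship[1->2]=1 ship[0->1]=1 prod=4 -> [16 1 11 1]
Step 5: demand=3,sold=1 ship[2->3]=1 ship[1->2]=1 ship[0->1]=1 prod=4 -> [19 1 11 1]
Step 6: demand=3,sold=1 ship[2->3]=1 ship[1->2]=1 ship[0->1]=1 prod=4 -> [22 1 11 1]
Step 7: demand=3,sold=1 ship[2->3]=1 ship[1->2]=1 ship[0->1]=1 prod=4 -> [25 1 11 1]
Step 8: demand=3,sold=1 ship[2->3]=1 ship[1->2]=1 ship[0->1]=1 prod=4 -> [28 1 11 1]
Step 9: demand=3,sold=1 ship[2->3]=1 ship[1->2]=1 ship[0->1]=1 prod=4 -> [31 1 11 1]
Step 10: demand=3,sold=1 ship[2->3]=1 ship[1->2]=1 ship[0->1]=1 prod=4 -> [34 1 11 1]
Step 11: demand=3,sold=1 ship[2->3]=1 ship[1->2]=1 ship[0->1]=1 prod=4 -> [37 1 11 1]
Step 12: demand=3,sold=1 ship[2->3]=1 ship[1->2]=1 ship[0->1]=1 prod=4 -> [40 1 11 1]
First stockout at step 5

5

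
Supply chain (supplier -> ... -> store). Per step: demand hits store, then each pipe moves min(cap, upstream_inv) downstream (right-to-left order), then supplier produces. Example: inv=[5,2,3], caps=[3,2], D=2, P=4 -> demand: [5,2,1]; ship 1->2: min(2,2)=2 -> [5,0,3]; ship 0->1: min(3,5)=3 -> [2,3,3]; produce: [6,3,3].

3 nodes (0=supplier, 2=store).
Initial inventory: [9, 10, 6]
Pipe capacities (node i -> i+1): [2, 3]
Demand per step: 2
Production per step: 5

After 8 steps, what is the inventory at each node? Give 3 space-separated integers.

Step 1: demand=2,sold=2 ship[1->2]=3 ship[0->1]=2 prod=5 -> inv=[12 9 7]
Step 2: demand=2,sold=2 ship[1->2]=3 ship[0->1]=2 prod=5 -> inv=[15 8 8]
Step 3: demand=2,sold=2 ship[1->2]=3 ship[0->1]=2 prod=5 -> inv=[18 7 9]
Step 4: demand=2,sold=2 ship[1->2]=3 ship[0->1]=2 prod=5 -> inv=[21 6 10]
Step 5: demand=2,sold=2 ship[1->2]=3 ship[0->1]=2 prod=5 -> inv=[24 5 11]
Step 6: demand=2,sold=2 ship[1->2]=3 ship[0->1]=2 prod=5 -> inv=[27 4 12]
Step 7: demand=2,sold=2 ship[1->2]=3 ship[0->1]=2 prod=5 -> inv=[30 3 13]
Step 8: demand=2,sold=2 ship[1->2]=3 ship[0->1]=2 prod=5 -> inv=[33 2 14]

33 2 14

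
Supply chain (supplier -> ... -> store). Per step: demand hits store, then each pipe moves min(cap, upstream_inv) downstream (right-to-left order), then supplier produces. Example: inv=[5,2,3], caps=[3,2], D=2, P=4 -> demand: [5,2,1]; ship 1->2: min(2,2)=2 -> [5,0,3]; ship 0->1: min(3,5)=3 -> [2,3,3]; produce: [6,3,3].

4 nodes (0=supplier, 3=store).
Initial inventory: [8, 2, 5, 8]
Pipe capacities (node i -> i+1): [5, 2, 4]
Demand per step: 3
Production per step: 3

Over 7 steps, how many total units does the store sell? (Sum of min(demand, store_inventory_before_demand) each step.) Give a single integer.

Answer: 21

Derivation:
Step 1: sold=3 (running total=3) -> [6 5 3 9]
Step 2: sold=3 (running total=6) -> [4 8 2 9]
Step 3: sold=3 (running total=9) -> [3 10 2 8]
Step 4: sold=3 (running total=12) -> [3 11 2 7]
Step 5: sold=3 (running total=15) -> [3 12 2 6]
Step 6: sold=3 (running total=18) -> [3 13 2 5]
Step 7: sold=3 (running total=21) -> [3 14 2 4]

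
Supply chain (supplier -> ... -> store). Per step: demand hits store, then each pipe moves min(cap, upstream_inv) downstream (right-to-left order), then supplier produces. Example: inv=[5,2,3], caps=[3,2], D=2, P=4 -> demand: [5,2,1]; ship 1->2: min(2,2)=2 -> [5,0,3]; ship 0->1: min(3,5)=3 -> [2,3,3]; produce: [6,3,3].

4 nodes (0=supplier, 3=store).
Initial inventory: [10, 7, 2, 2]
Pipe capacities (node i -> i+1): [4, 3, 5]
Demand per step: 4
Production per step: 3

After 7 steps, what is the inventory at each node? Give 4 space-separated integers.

Step 1: demand=4,sold=2 ship[2->3]=2 ship[1->2]=3 ship[0->1]=4 prod=3 -> inv=[9 8 3 2]
Step 2: demand=4,sold=2 ship[2->3]=3 ship[1->2]=3 ship[0->1]=4 prod=3 -> inv=[8 9 3 3]
Step 3: demand=4,sold=3 ship[2->3]=3 ship[1->2]=3 ship[0->1]=4 prod=3 -> inv=[7 10 3 3]
Step 4: demand=4,sold=3 ship[2->3]=3 ship[1->2]=3 ship[0->1]=4 prod=3 -> inv=[6 11 3 3]
Step 5: demand=4,sold=3 ship[2->3]=3 ship[1->2]=3 ship[0->1]=4 prod=3 -> inv=[5 12 3 3]
Step 6: demand=4,sold=3 ship[2->3]=3 ship[1->2]=3 ship[0->1]=4 prod=3 -> inv=[4 13 3 3]
Step 7: demand=4,sold=3 ship[2->3]=3 ship[1->2]=3 ship[0->1]=4 prod=3 -> inv=[3 14 3 3]

3 14 3 3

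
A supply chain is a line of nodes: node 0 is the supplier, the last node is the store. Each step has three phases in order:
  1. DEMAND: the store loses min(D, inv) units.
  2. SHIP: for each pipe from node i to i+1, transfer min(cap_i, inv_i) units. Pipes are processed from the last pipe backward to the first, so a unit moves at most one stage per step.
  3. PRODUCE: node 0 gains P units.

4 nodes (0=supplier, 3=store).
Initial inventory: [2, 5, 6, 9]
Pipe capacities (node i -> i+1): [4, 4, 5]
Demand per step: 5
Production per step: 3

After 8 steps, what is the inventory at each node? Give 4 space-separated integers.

Step 1: demand=5,sold=5 ship[2->3]=5 ship[1->2]=4 ship[0->1]=2 prod=3 -> inv=[3 3 5 9]
Step 2: demand=5,sold=5 ship[2->3]=5 ship[1->2]=3 ship[0->1]=3 prod=3 -> inv=[3 3 3 9]
Step 3: demand=5,sold=5 ship[2->3]=3 ship[1->2]=3 ship[0->1]=3 prod=3 -> inv=[3 3 3 7]
Step 4: demand=5,sold=5 ship[2->3]=3 ship[1->2]=3 ship[0->1]=3 prod=3 -> inv=[3 3 3 5]
Step 5: demand=5,sold=5 ship[2->3]=3 ship[1->2]=3 ship[0->1]=3 prod=3 -> inv=[3 3 3 3]
Step 6: demand=5,sold=3 ship[2->3]=3 ship[1->2]=3 ship[0->1]=3 prod=3 -> inv=[3 3 3 3]
Step 7: demand=5,sold=3 ship[2->3]=3 ship[1->2]=3 ship[0->1]=3 prod=3 -> inv=[3 3 3 3]
Step 8: demand=5,sold=3 ship[2->3]=3 ship[1->2]=3 ship[0->1]=3 prod=3 -> inv=[3 3 3 3]

3 3 3 3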